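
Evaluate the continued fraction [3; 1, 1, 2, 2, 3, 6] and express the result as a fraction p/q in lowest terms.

Collapse the nested fraction from the inside out:
Start with 6.
3 + 1/(6/1) = 3 + 1/6 = 19/6
2 + 1/(19/6) = 2 + 6/19 = 44/19
2 + 1/(44/19) = 2 + 19/44 = 107/44
1 + 1/(107/44) = 1 + 44/107 = 151/107
1 + 1/(151/107) = 1 + 107/151 = 258/151
3 + 1/(258/151) = 3 + 151/258 = 925/258

925/258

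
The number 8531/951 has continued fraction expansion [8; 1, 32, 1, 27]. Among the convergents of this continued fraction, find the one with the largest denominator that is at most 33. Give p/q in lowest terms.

296/33

a_0 = 8: 8/1  (≤ bound)
a_1 = 1: 9/1  (≤ bound)
a_2 = 32: 296/33  (≤ bound)
a_3 = 1: 305/34  (> 33, stop)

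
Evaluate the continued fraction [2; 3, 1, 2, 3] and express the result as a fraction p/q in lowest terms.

a_0 = 2: 2/1
a_1 = 3: 7/3
a_2 = 1: 9/4
a_3 = 2: 25/11
a_4 = 3: 84/37

84/37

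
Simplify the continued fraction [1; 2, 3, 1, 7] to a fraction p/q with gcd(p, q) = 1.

101/70

Start with 7.
1 + 1/(7/1) = 1 + 1/7 = 8/7
3 + 1/(8/7) = 3 + 7/8 = 31/8
2 + 1/(31/8) = 2 + 8/31 = 70/31
1 + 1/(70/31) = 1 + 31/70 = 101/70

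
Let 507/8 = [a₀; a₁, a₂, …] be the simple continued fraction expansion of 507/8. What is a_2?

1

⌊507/8⌋ = 63, remainder 3
⌊8/3⌋ = 2, remainder 2
⌊3/2⌋ = 1, remainder 1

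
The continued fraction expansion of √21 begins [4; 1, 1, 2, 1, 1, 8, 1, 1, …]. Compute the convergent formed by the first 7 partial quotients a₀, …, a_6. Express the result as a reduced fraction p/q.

472/103

Use the convergent recurrence hₖ = aₖ·hₖ₋₁ + hₖ₋₂ (and likewise for the denominators kₖ):
a_0 = 4: 4/1
a_1 = 1: 5/1
a_2 = 1: 9/2
a_3 = 2: 23/5
a_4 = 1: 32/7
a_5 = 1: 55/12
a_6 = 8: 472/103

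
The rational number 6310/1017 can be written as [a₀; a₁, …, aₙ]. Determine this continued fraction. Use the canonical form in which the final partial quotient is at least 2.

[6; 4, 1, 8, 23]

6310 ÷ 1017 → quotient 6, remainder 208
1017 ÷ 208 → quotient 4, remainder 185
208 ÷ 185 → quotient 1, remainder 23
185 ÷ 23 → quotient 8, remainder 1
23 ÷ 1 → quotient 23, remainder 0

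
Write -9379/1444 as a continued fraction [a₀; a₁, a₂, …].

Apply division with remainder until the remainder is 0:
-9379 ÷ 1444 → quotient -7, remainder 729
1444 ÷ 729 → quotient 1, remainder 715
729 ÷ 715 → quotient 1, remainder 14
715 ÷ 14 → quotient 51, remainder 1
14 ÷ 1 → quotient 14, remainder 0

[-7; 1, 1, 51, 14]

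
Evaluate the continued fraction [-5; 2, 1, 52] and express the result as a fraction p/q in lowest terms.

-737/158

a_0 = -5: -5/1
a_1 = 2: -9/2
a_2 = 1: -14/3
a_3 = 52: -737/158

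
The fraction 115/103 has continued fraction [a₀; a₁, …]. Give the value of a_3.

115 = 1·103 + 12, so a_0 = 1
103 = 8·12 + 7, so a_1 = 8
12 = 1·7 + 5, so a_2 = 1
7 = 1·5 + 2, so a_3 = 1

1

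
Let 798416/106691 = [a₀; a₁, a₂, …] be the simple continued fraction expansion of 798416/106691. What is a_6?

50

Apply division with remainder until the remainder is 0:
⌊798416/106691⌋ = 7, remainder 51579
⌊106691/51579⌋ = 2, remainder 3533
⌊51579/3533⌋ = 14, remainder 2117
⌊3533/2117⌋ = 1, remainder 1416
⌊2117/1416⌋ = 1, remainder 701
⌊1416/701⌋ = 2, remainder 14
⌊701/14⌋ = 50, remainder 1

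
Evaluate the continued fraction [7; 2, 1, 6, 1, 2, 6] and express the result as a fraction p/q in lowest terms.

3079/419

Compute successive convergents:
a_0 = 7: 7/1
a_1 = 2: 15/2
a_2 = 1: 22/3
a_3 = 6: 147/20
a_4 = 1: 169/23
a_5 = 2: 485/66
a_6 = 6: 3079/419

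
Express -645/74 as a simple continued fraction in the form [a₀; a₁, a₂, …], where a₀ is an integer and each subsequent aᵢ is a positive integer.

[-9; 3, 1, 1, 10]

⌊-645/74⌋ = -9, remainder 21
⌊74/21⌋ = 3, remainder 11
⌊21/11⌋ = 1, remainder 10
⌊11/10⌋ = 1, remainder 1
⌊10/1⌋ = 10, remainder 0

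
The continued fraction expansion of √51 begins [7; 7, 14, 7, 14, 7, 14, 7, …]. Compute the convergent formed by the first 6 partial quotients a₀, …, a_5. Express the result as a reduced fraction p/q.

499850/69993

Work from the innermost term outward:
Start with 7.
14 + 1/(7/1) = 14 + 1/7 = 99/7
7 + 1/(99/7) = 7 + 7/99 = 700/99
14 + 1/(700/99) = 14 + 99/700 = 9899/700
7 + 1/(9899/700) = 7 + 700/9899 = 69993/9899
7 + 1/(69993/9899) = 7 + 9899/69993 = 499850/69993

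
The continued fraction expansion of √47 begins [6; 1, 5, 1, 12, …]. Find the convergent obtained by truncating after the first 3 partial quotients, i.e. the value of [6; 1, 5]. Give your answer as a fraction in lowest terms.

a_0 = 6: 6/1
a_1 = 1: 7/1
a_2 = 5: 41/6

41/6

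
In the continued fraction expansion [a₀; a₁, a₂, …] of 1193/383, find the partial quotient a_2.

Repeatedly divide and take the remainder:
1193 = 3·383 + 44, so a_0 = 3
383 = 8·44 + 31, so a_1 = 8
44 = 1·31 + 13, so a_2 = 1

1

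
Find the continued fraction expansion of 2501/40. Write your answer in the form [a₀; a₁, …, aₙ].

2501 ÷ 40 → quotient 62, remainder 21
40 ÷ 21 → quotient 1, remainder 19
21 ÷ 19 → quotient 1, remainder 2
19 ÷ 2 → quotient 9, remainder 1
2 ÷ 1 → quotient 2, remainder 0

[62; 1, 1, 9, 2]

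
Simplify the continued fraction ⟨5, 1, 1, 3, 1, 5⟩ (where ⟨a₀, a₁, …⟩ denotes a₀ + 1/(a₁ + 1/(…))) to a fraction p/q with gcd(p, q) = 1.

289/52

Compute successive convergents:
a_0 = 5: 5/1
a_1 = 1: 6/1
a_2 = 1: 11/2
a_3 = 3: 39/7
a_4 = 1: 50/9
a_5 = 5: 289/52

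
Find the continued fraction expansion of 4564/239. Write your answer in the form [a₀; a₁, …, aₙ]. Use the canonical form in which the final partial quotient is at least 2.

Repeatedly divide and take the remainder:
4564 ÷ 239 → quotient 19, remainder 23
239 ÷ 23 → quotient 10, remainder 9
23 ÷ 9 → quotient 2, remainder 5
9 ÷ 5 → quotient 1, remainder 4
5 ÷ 4 → quotient 1, remainder 1
4 ÷ 1 → quotient 4, remainder 0

[19; 10, 2, 1, 1, 4]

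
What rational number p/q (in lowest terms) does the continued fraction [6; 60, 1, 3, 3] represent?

4753/790

a_0 = 6: 6/1
a_1 = 60: 361/60
a_2 = 1: 367/61
a_3 = 3: 1462/243
a_4 = 3: 4753/790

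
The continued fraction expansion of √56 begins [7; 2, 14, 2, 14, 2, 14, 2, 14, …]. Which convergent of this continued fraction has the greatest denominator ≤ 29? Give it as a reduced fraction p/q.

217/29

a_0 = 7: 7/1  (≤ bound)
a_1 = 2: 15/2  (≤ bound)
a_2 = 14: 217/29  (≤ bound)
a_3 = 2: 449/60  (> 29, stop)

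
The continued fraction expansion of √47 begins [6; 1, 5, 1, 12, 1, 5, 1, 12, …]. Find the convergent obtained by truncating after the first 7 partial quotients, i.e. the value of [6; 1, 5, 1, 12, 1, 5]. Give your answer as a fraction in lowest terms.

Start with 5.
1 + 1/(5/1) = 1 + 1/5 = 6/5
12 + 1/(6/5) = 12 + 5/6 = 77/6
1 + 1/(77/6) = 1 + 6/77 = 83/77
5 + 1/(83/77) = 5 + 77/83 = 492/83
1 + 1/(492/83) = 1 + 83/492 = 575/492
6 + 1/(575/492) = 6 + 492/575 = 3942/575

3942/575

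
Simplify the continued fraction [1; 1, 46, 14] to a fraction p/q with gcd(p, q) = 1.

1304/659

a_0 = 1: 1/1
a_1 = 1: 2/1
a_2 = 46: 93/47
a_3 = 14: 1304/659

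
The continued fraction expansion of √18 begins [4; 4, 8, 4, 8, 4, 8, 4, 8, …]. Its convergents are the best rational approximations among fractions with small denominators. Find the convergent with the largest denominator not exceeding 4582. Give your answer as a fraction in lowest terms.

a_0 = 4: 4/1  (≤ bound)
a_1 = 4: 17/4  (≤ bound)
a_2 = 8: 140/33  (≤ bound)
a_3 = 4: 577/136  (≤ bound)
a_4 = 8: 4756/1121  (≤ bound)
a_5 = 4: 19601/4620  (> 4582, stop)

4756/1121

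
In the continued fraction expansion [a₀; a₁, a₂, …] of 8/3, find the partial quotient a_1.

1

Apply division with remainder until the remainder is 0:
8 ÷ 3 → quotient 2, remainder 2
3 ÷ 2 → quotient 1, remainder 1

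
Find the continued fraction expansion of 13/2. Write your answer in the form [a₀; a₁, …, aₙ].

[6; 2]

13 = 6·2 + 1, so a_0 = 6
2 = 2·1 + 0, so a_1 = 2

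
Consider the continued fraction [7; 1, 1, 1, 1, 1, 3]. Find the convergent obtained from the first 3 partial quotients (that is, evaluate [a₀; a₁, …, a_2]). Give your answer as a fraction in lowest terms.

Use the convergent recurrence hₖ = aₖ·hₖ₋₁ + hₖ₋₂ (and likewise for the denominators kₖ):
a_0 = 7: 7/1
a_1 = 1: 8/1
a_2 = 1: 15/2

15/2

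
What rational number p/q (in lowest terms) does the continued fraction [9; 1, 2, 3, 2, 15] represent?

3442/355

Starting at the tail and folding back:
Start with 15.
2 + 1/(15/1) = 2 + 1/15 = 31/15
3 + 1/(31/15) = 3 + 15/31 = 108/31
2 + 1/(108/31) = 2 + 31/108 = 247/108
1 + 1/(247/108) = 1 + 108/247 = 355/247
9 + 1/(355/247) = 9 + 247/355 = 3442/355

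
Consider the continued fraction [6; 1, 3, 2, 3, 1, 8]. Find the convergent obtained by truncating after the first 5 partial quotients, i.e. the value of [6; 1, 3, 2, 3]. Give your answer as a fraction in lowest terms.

210/31

Compute successive convergents:
a_0 = 6: 6/1
a_1 = 1: 7/1
a_2 = 3: 27/4
a_3 = 2: 61/9
a_4 = 3: 210/31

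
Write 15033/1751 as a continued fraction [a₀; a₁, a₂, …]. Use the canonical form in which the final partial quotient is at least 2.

Apply division with remainder until the remainder is 0:
15033 ÷ 1751 → quotient 8, remainder 1025
1751 ÷ 1025 → quotient 1, remainder 726
1025 ÷ 726 → quotient 1, remainder 299
726 ÷ 299 → quotient 2, remainder 128
299 ÷ 128 → quotient 2, remainder 43
128 ÷ 43 → quotient 2, remainder 42
43 ÷ 42 → quotient 1, remainder 1
42 ÷ 1 → quotient 42, remainder 0

[8; 1, 1, 2, 2, 2, 1, 42]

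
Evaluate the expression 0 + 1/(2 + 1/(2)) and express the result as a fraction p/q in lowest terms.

Start with 2.
2 + 1/(2/1) = 2 + 1/2 = 5/2
0 + 1/(5/2) = 0 + 2/5 = 2/5

2/5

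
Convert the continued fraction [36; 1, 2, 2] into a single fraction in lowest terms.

257/7

Work from the innermost term outward:
Start with 2.
2 + 1/(2/1) = 2 + 1/2 = 5/2
1 + 1/(5/2) = 1 + 2/5 = 7/5
36 + 1/(7/5) = 36 + 5/7 = 257/7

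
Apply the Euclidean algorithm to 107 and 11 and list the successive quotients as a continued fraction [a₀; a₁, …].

Run the Euclidean algorithm, recording each quotient:
⌊107/11⌋ = 9, remainder 8
⌊11/8⌋ = 1, remainder 3
⌊8/3⌋ = 2, remainder 2
⌊3/2⌋ = 1, remainder 1
⌊2/1⌋ = 2, remainder 0

[9; 1, 2, 1, 2]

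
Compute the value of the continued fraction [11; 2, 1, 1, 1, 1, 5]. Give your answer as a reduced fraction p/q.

Build up convergents one term at a time:
a_0 = 11: 11/1
a_1 = 2: 23/2
a_2 = 1: 34/3
a_3 = 1: 57/5
a_4 = 1: 91/8
a_5 = 1: 148/13
a_6 = 5: 831/73

831/73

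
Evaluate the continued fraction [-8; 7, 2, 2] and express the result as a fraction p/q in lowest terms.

-291/37

Start with 2.
2 + 1/(2/1) = 2 + 1/2 = 5/2
7 + 1/(5/2) = 7 + 2/5 = 37/5
-8 + 1/(37/5) = -8 + 5/37 = -291/37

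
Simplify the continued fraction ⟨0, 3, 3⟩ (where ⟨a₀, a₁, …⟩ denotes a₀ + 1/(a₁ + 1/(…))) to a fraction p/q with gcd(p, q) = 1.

3/10

Start with 3.
3 + 1/(3/1) = 3 + 1/3 = 10/3
0 + 1/(10/3) = 0 + 3/10 = 3/10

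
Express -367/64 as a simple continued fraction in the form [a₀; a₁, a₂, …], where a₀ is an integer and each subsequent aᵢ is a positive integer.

-367 ÷ 64 → quotient -6, remainder 17
64 ÷ 17 → quotient 3, remainder 13
17 ÷ 13 → quotient 1, remainder 4
13 ÷ 4 → quotient 3, remainder 1
4 ÷ 1 → quotient 4, remainder 0

[-6; 3, 1, 3, 4]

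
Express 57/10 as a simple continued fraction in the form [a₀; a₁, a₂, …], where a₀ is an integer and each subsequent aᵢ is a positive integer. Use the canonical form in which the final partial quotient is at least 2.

Run the Euclidean algorithm, recording each quotient:
57 ÷ 10 → quotient 5, remainder 7
10 ÷ 7 → quotient 1, remainder 3
7 ÷ 3 → quotient 2, remainder 1
3 ÷ 1 → quotient 3, remainder 0

[5; 1, 2, 3]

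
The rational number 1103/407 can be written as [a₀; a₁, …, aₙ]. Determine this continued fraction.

1103 ÷ 407 → quotient 2, remainder 289
407 ÷ 289 → quotient 1, remainder 118
289 ÷ 118 → quotient 2, remainder 53
118 ÷ 53 → quotient 2, remainder 12
53 ÷ 12 → quotient 4, remainder 5
12 ÷ 5 → quotient 2, remainder 2
5 ÷ 2 → quotient 2, remainder 1
2 ÷ 1 → quotient 2, remainder 0

[2; 1, 2, 2, 4, 2, 2, 2]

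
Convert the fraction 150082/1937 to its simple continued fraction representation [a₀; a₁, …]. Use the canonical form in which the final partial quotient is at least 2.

Run the Euclidean algorithm, recording each quotient:
⌊150082/1937⌋ = 77, remainder 933
⌊1937/933⌋ = 2, remainder 71
⌊933/71⌋ = 13, remainder 10
⌊71/10⌋ = 7, remainder 1
⌊10/1⌋ = 10, remainder 0

[77; 2, 13, 7, 10]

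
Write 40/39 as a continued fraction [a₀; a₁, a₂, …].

40 = 1·39 + 1, so a_0 = 1
39 = 39·1 + 0, so a_1 = 39

[1; 39]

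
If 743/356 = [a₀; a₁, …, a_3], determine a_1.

743 ÷ 356 → quotient 2, remainder 31
356 ÷ 31 → quotient 11, remainder 15

11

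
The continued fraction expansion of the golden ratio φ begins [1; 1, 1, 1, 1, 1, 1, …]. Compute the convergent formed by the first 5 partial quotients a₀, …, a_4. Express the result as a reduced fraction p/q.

8/5

Collapse the nested fraction from the inside out:
Start with 1.
1 + 1/(1/1) = 1 + 1/1 = 2/1
1 + 1/(2/1) = 1 + 1/2 = 3/2
1 + 1/(3/2) = 1 + 2/3 = 5/3
1 + 1/(5/3) = 1 + 3/5 = 8/5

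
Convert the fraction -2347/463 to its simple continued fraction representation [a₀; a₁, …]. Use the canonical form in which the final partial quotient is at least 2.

[-6; 1, 13, 2, 7, 2]

-2347 ÷ 463 → quotient -6, remainder 431
463 ÷ 431 → quotient 1, remainder 32
431 ÷ 32 → quotient 13, remainder 15
32 ÷ 15 → quotient 2, remainder 2
15 ÷ 2 → quotient 7, remainder 1
2 ÷ 1 → quotient 2, remainder 0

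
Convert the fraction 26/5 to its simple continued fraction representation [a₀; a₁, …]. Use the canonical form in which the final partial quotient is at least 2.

⌊26/5⌋ = 5, remainder 1
⌊5/1⌋ = 5, remainder 0

[5; 5]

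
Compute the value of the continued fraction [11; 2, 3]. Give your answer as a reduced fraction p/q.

Start with 3.
2 + 1/(3/1) = 2 + 1/3 = 7/3
11 + 1/(7/3) = 11 + 3/7 = 80/7

80/7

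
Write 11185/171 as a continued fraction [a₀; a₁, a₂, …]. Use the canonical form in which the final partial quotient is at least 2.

11185 ÷ 171 → quotient 65, remainder 70
171 ÷ 70 → quotient 2, remainder 31
70 ÷ 31 → quotient 2, remainder 8
31 ÷ 8 → quotient 3, remainder 7
8 ÷ 7 → quotient 1, remainder 1
7 ÷ 1 → quotient 7, remainder 0

[65; 2, 2, 3, 1, 7]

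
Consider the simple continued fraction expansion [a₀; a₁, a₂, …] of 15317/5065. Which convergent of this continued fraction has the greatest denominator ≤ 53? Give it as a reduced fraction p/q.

a_0 = 3: 3/1  (≤ bound)
a_1 = 41: 124/41  (≤ bound)
a_2 = 1: 127/42  (≤ bound)
a_3 = 1: 251/83  (> 53, stop)

127/42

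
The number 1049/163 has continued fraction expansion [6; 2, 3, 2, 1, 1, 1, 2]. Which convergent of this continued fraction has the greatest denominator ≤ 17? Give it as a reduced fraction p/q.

List convergents until the denominator exceeds the bound:
a_0 = 6: 6/1  (≤ bound)
a_1 = 2: 13/2  (≤ bound)
a_2 = 3: 45/7  (≤ bound)
a_3 = 2: 103/16  (≤ bound)
a_4 = 1: 148/23  (> 17, stop)

103/16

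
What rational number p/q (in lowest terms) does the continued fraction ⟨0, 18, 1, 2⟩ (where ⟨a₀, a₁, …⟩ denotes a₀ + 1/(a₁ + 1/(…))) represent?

Start with 2.
1 + 1/(2/1) = 1 + 1/2 = 3/2
18 + 1/(3/2) = 18 + 2/3 = 56/3
0 + 1/(56/3) = 0 + 3/56 = 3/56

3/56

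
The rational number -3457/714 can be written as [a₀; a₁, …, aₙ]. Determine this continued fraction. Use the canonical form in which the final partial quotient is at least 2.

Run the Euclidean algorithm, recording each quotient:
⌊-3457/714⌋ = -5, remainder 113
⌊714/113⌋ = 6, remainder 36
⌊113/36⌋ = 3, remainder 5
⌊36/5⌋ = 7, remainder 1
⌊5/1⌋ = 5, remainder 0

[-5; 6, 3, 7, 5]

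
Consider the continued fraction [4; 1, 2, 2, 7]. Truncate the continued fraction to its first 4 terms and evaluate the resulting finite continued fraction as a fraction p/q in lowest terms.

33/7

Start with 2.
2 + 1/(2/1) = 2 + 1/2 = 5/2
1 + 1/(5/2) = 1 + 2/5 = 7/5
4 + 1/(7/5) = 4 + 5/7 = 33/7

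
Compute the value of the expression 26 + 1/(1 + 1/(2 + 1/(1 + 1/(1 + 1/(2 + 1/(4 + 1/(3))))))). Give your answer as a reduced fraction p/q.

a_0 = 26: 26/1
a_1 = 1: 27/1
a_2 = 2: 80/3
a_3 = 1: 107/4
a_4 = 1: 187/7
a_5 = 2: 481/18
a_6 = 4: 2111/79
a_7 = 3: 6814/255

6814/255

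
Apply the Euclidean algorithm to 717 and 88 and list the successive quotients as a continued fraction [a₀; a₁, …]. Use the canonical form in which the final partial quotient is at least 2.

[8; 6, 1, 3, 3]

717 ÷ 88 → quotient 8, remainder 13
88 ÷ 13 → quotient 6, remainder 10
13 ÷ 10 → quotient 1, remainder 3
10 ÷ 3 → quotient 3, remainder 1
3 ÷ 1 → quotient 3, remainder 0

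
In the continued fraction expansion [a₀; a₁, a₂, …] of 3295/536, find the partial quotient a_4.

Apply division with remainder until the remainder is 0:
3295 ÷ 536 → quotient 6, remainder 79
536 ÷ 79 → quotient 6, remainder 62
79 ÷ 62 → quotient 1, remainder 17
62 ÷ 17 → quotient 3, remainder 11
17 ÷ 11 → quotient 1, remainder 6

1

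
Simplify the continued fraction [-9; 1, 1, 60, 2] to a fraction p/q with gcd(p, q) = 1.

-2073/244

Collapse the nested fraction from the inside out:
Start with 2.
60 + 1/(2/1) = 60 + 1/2 = 121/2
1 + 1/(121/2) = 1 + 2/121 = 123/121
1 + 1/(123/121) = 1 + 121/123 = 244/123
-9 + 1/(244/123) = -9 + 123/244 = -2073/244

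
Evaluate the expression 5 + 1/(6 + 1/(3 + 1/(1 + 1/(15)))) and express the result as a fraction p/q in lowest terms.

2033/394

Collapse the nested fraction from the inside out:
Start with 15.
1 + 1/(15/1) = 1 + 1/15 = 16/15
3 + 1/(16/15) = 3 + 15/16 = 63/16
6 + 1/(63/16) = 6 + 16/63 = 394/63
5 + 1/(394/63) = 5 + 63/394 = 2033/394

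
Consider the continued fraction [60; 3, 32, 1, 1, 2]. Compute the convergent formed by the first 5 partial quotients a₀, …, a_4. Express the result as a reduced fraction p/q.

11885/197

Start with 1.
1 + 1/(1/1) = 1 + 1/1 = 2/1
32 + 1/(2/1) = 32 + 1/2 = 65/2
3 + 1/(65/2) = 3 + 2/65 = 197/65
60 + 1/(197/65) = 60 + 65/197 = 11885/197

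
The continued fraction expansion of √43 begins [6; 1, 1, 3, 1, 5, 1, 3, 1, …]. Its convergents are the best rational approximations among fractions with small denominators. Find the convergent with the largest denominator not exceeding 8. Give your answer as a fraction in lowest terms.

46/7

a_0 = 6: 6/1  (≤ bound)
a_1 = 1: 7/1  (≤ bound)
a_2 = 1: 13/2  (≤ bound)
a_3 = 3: 46/7  (≤ bound)
a_4 = 1: 59/9  (> 8, stop)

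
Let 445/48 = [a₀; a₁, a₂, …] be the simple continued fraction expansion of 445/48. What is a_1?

3

Repeatedly divide and take the remainder:
445 = 9·48 + 13, so a_0 = 9
48 = 3·13 + 9, so a_1 = 3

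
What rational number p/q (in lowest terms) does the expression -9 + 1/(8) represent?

-71/8

Compute successive convergents:
a_0 = -9: -9/1
a_1 = 8: -71/8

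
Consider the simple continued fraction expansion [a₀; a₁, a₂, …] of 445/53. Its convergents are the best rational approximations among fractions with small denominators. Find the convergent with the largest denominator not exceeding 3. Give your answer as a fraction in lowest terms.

25/3

a_0 = 8: 8/1  (≤ bound)
a_1 = 2: 17/2  (≤ bound)
a_2 = 1: 25/3  (≤ bound)
a_3 = 1: 42/5  (> 3, stop)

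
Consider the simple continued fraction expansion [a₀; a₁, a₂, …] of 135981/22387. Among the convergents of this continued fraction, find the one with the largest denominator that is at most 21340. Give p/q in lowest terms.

a_0 = 6: 6/1  (≤ bound)
a_1 = 13: 79/13  (≤ bound)
a_2 = 2: 164/27  (≤ bound)
a_3 = 43: 7131/1174  (≤ bound)
a_4 = 6: 42950/7071  (≤ bound)
a_5 = 3: 135981/22387  (> 21340, stop)

42950/7071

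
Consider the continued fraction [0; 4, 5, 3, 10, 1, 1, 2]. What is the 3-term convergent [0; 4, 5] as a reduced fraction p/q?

Build up convergents one term at a time:
a_0 = 0: 0/1
a_1 = 4: 1/4
a_2 = 5: 5/21

5/21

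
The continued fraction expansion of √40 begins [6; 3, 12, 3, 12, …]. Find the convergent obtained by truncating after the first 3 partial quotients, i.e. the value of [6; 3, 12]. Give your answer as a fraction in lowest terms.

Start with 12.
3 + 1/(12/1) = 3 + 1/12 = 37/12
6 + 1/(37/12) = 6 + 12/37 = 234/37

234/37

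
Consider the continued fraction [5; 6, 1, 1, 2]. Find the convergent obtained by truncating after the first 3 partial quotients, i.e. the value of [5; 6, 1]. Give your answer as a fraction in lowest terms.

36/7

Start with 1.
6 + 1/(1/1) = 6 + 1/1 = 7/1
5 + 1/(7/1) = 5 + 1/7 = 36/7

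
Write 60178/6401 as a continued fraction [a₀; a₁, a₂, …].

[9; 2, 2, 29, 2, 1, 2, 5]

60178 ÷ 6401 → quotient 9, remainder 2569
6401 ÷ 2569 → quotient 2, remainder 1263
2569 ÷ 1263 → quotient 2, remainder 43
1263 ÷ 43 → quotient 29, remainder 16
43 ÷ 16 → quotient 2, remainder 11
16 ÷ 11 → quotient 1, remainder 5
11 ÷ 5 → quotient 2, remainder 1
5 ÷ 1 → quotient 5, remainder 0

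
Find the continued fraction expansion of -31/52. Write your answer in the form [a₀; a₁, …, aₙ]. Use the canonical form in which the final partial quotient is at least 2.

[-1; 2, 2, 10]

Repeatedly divide and take the remainder:
-31 = -1·52 + 21, so a_0 = -1
52 = 2·21 + 10, so a_1 = 2
21 = 2·10 + 1, so a_2 = 2
10 = 10·1 + 0, so a_3 = 10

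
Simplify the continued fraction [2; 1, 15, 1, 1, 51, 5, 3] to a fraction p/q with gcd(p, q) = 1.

a_0 = 2: 2/1
a_1 = 1: 3/1
a_2 = 15: 47/16
a_3 = 1: 50/17
a_4 = 1: 97/33
a_5 = 51: 4997/1700
a_6 = 5: 25082/8533
a_7 = 3: 80243/27299

80243/27299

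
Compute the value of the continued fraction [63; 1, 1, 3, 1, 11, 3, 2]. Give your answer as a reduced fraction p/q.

48303/760

Build up convergents one term at a time:
a_0 = 63: 63/1
a_1 = 1: 64/1
a_2 = 1: 127/2
a_3 = 3: 445/7
a_4 = 1: 572/9
a_5 = 11: 6737/106
a_6 = 3: 20783/327
a_7 = 2: 48303/760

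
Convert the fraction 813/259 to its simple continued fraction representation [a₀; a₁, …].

Repeatedly divide and take the remainder:
813 = 3·259 + 36, so a_0 = 3
259 = 7·36 + 7, so a_1 = 7
36 = 5·7 + 1, so a_2 = 5
7 = 7·1 + 0, so a_3 = 7

[3; 7, 5, 7]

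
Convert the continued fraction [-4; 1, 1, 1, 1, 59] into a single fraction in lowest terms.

-1013/298

Start with 59.
1 + 1/(59/1) = 1 + 1/59 = 60/59
1 + 1/(60/59) = 1 + 59/60 = 119/60
1 + 1/(119/60) = 1 + 60/119 = 179/119
1 + 1/(179/119) = 1 + 119/179 = 298/179
-4 + 1/(298/179) = -4 + 179/298 = -1013/298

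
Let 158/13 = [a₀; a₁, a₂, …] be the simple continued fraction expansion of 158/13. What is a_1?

158 = 12·13 + 2, so a_0 = 12
13 = 6·2 + 1, so a_1 = 6

6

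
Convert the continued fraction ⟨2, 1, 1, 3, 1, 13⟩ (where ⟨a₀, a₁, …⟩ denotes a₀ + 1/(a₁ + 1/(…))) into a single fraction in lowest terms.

Compute successive convergents:
a_0 = 2: 2/1
a_1 = 1: 3/1
a_2 = 1: 5/2
a_3 = 3: 18/7
a_4 = 1: 23/9
a_5 = 13: 317/124

317/124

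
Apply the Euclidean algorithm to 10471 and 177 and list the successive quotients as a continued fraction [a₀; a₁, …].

10471 = 59·177 + 28, so a_0 = 59
177 = 6·28 + 9, so a_1 = 6
28 = 3·9 + 1, so a_2 = 3
9 = 9·1 + 0, so a_3 = 9

[59; 6, 3, 9]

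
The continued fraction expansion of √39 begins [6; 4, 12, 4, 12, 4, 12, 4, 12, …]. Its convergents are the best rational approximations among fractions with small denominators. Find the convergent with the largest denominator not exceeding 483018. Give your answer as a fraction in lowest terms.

764394/122401

a_0 = 6: 6/1  (≤ bound)
a_1 = 4: 25/4  (≤ bound)
a_2 = 12: 306/49  (≤ bound)
a_3 = 4: 1249/200  (≤ bound)
a_4 = 12: 15294/2449  (≤ bound)
a_5 = 4: 62425/9996  (≤ bound)
a_6 = 12: 764394/122401  (≤ bound)
a_7 = 4: 3120001/499600  (> 483018, stop)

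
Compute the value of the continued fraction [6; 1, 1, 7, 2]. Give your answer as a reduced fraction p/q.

Use the convergent recurrence hₖ = aₖ·hₖ₋₁ + hₖ₋₂ (and likewise for the denominators kₖ):
a_0 = 6: 6/1
a_1 = 1: 7/1
a_2 = 1: 13/2
a_3 = 7: 98/15
a_4 = 2: 209/32

209/32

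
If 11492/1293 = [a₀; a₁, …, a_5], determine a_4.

11

⌊11492/1293⌋ = 8, remainder 1148
⌊1293/1148⌋ = 1, remainder 145
⌊1148/145⌋ = 7, remainder 133
⌊145/133⌋ = 1, remainder 12
⌊133/12⌋ = 11, remainder 1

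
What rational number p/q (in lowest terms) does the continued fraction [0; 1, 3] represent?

Use the convergent recurrence hₖ = aₖ·hₖ₋₁ + hₖ₋₂ (and likewise for the denominators kₖ):
a_0 = 0: 0/1
a_1 = 1: 1/1
a_2 = 3: 3/4

3/4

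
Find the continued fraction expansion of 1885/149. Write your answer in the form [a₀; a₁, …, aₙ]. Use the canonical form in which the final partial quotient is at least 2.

Run the Euclidean algorithm, recording each quotient:
1885 = 12·149 + 97, so a_0 = 12
149 = 1·97 + 52, so a_1 = 1
97 = 1·52 + 45, so a_2 = 1
52 = 1·45 + 7, so a_3 = 1
45 = 6·7 + 3, so a_4 = 6
7 = 2·3 + 1, so a_5 = 2
3 = 3·1 + 0, so a_6 = 3

[12; 1, 1, 1, 6, 2, 3]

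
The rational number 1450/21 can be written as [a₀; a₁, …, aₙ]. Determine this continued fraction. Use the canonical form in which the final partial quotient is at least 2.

[69; 21]

Run the Euclidean algorithm, recording each quotient:
1450 = 69·21 + 1, so a_0 = 69
21 = 21·1 + 0, so a_1 = 21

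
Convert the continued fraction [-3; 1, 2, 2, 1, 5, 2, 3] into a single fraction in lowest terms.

-986/429

Compute successive convergents:
a_0 = -3: -3/1
a_1 = 1: -2/1
a_2 = 2: -7/3
a_3 = 2: -16/7
a_4 = 1: -23/10
a_5 = 5: -131/57
a_6 = 2: -285/124
a_7 = 3: -986/429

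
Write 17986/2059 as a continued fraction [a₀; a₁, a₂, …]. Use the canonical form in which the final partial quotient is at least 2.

Run the Euclidean algorithm, recording each quotient:
⌊17986/2059⌋ = 8, remainder 1514
⌊2059/1514⌋ = 1, remainder 545
⌊1514/545⌋ = 2, remainder 424
⌊545/424⌋ = 1, remainder 121
⌊424/121⌋ = 3, remainder 61
⌊121/61⌋ = 1, remainder 60
⌊61/60⌋ = 1, remainder 1
⌊60/1⌋ = 60, remainder 0

[8; 1, 2, 1, 3, 1, 1, 60]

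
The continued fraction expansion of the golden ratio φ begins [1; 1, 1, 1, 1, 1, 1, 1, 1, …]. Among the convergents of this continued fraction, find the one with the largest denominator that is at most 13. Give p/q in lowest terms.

21/13

a_0 = 1: 1/1  (≤ bound)
a_1 = 1: 2/1  (≤ bound)
a_2 = 1: 3/2  (≤ bound)
a_3 = 1: 5/3  (≤ bound)
a_4 = 1: 8/5  (≤ bound)
a_5 = 1: 13/8  (≤ bound)
a_6 = 1: 21/13  (≤ bound)
a_7 = 1: 34/21  (> 13, stop)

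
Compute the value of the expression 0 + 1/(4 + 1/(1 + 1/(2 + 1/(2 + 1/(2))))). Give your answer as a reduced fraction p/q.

17/80

Starting at the tail and folding back:
Start with 2.
2 + 1/(2/1) = 2 + 1/2 = 5/2
2 + 1/(5/2) = 2 + 2/5 = 12/5
1 + 1/(12/5) = 1 + 5/12 = 17/12
4 + 1/(17/12) = 4 + 12/17 = 80/17
0 + 1/(80/17) = 0 + 17/80 = 17/80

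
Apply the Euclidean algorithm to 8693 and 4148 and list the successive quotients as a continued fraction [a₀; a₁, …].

Apply division with remainder until the remainder is 0:
⌊8693/4148⌋ = 2, remainder 397
⌊4148/397⌋ = 10, remainder 178
⌊397/178⌋ = 2, remainder 41
⌊178/41⌋ = 4, remainder 14
⌊41/14⌋ = 2, remainder 13
⌊14/13⌋ = 1, remainder 1
⌊13/1⌋ = 13, remainder 0

[2; 10, 2, 4, 2, 1, 13]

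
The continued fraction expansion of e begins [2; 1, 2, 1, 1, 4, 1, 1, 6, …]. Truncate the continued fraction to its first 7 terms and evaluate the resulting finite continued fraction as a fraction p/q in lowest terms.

106/39

a_0 = 2: 2/1
a_1 = 1: 3/1
a_2 = 2: 8/3
a_3 = 1: 11/4
a_4 = 1: 19/7
a_5 = 4: 87/32
a_6 = 1: 106/39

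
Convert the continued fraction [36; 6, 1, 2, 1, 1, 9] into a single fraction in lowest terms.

16267/450

Work from the innermost term outward:
Start with 9.
1 + 1/(9/1) = 1 + 1/9 = 10/9
1 + 1/(10/9) = 1 + 9/10 = 19/10
2 + 1/(19/10) = 2 + 10/19 = 48/19
1 + 1/(48/19) = 1 + 19/48 = 67/48
6 + 1/(67/48) = 6 + 48/67 = 450/67
36 + 1/(450/67) = 36 + 67/450 = 16267/450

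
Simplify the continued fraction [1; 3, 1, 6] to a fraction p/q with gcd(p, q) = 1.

34/27

Build up convergents one term at a time:
a_0 = 1: 1/1
a_1 = 3: 4/3
a_2 = 1: 5/4
a_3 = 6: 34/27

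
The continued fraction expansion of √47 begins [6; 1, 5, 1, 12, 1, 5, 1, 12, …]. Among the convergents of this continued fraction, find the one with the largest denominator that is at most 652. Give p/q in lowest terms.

List convergents until the denominator exceeds the bound:
a_0 = 6: 6/1  (≤ bound)
a_1 = 1: 7/1  (≤ bound)
a_2 = 5: 41/6  (≤ bound)
a_3 = 1: 48/7  (≤ bound)
a_4 = 12: 617/90  (≤ bound)
a_5 = 1: 665/97  (≤ bound)
a_6 = 5: 3942/575  (≤ bound)
a_7 = 1: 4607/672  (> 652, stop)

3942/575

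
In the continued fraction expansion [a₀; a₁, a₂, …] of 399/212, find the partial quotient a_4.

12

⌊399/212⌋ = 1, remainder 187
⌊212/187⌋ = 1, remainder 25
⌊187/25⌋ = 7, remainder 12
⌊25/12⌋ = 2, remainder 1
⌊12/1⌋ = 12, remainder 0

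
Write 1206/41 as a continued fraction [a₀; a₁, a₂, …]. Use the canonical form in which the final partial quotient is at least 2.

Run the Euclidean algorithm, recording each quotient:
⌊1206/41⌋ = 29, remainder 17
⌊41/17⌋ = 2, remainder 7
⌊17/7⌋ = 2, remainder 3
⌊7/3⌋ = 2, remainder 1
⌊3/1⌋ = 3, remainder 0

[29; 2, 2, 2, 3]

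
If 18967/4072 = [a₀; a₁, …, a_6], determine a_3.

1

18967 = 4·4072 + 2679, so a_0 = 4
4072 = 1·2679 + 1393, so a_1 = 1
2679 = 1·1393 + 1286, so a_2 = 1
1393 = 1·1286 + 107, so a_3 = 1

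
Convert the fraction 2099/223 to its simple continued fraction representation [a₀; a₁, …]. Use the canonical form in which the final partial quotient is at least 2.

Run the Euclidean algorithm, recording each quotient:
⌊2099/223⌋ = 9, remainder 92
⌊223/92⌋ = 2, remainder 39
⌊92/39⌋ = 2, remainder 14
⌊39/14⌋ = 2, remainder 11
⌊14/11⌋ = 1, remainder 3
⌊11/3⌋ = 3, remainder 2
⌊3/2⌋ = 1, remainder 1
⌊2/1⌋ = 2, remainder 0

[9; 2, 2, 2, 1, 3, 1, 2]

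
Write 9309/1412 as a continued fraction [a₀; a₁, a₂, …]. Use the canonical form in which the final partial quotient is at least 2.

Apply division with remainder until the remainder is 0:
9309 ÷ 1412 → quotient 6, remainder 837
1412 ÷ 837 → quotient 1, remainder 575
837 ÷ 575 → quotient 1, remainder 262
575 ÷ 262 → quotient 2, remainder 51
262 ÷ 51 → quotient 5, remainder 7
51 ÷ 7 → quotient 7, remainder 2
7 ÷ 2 → quotient 3, remainder 1
2 ÷ 1 → quotient 2, remainder 0

[6; 1, 1, 2, 5, 7, 3, 2]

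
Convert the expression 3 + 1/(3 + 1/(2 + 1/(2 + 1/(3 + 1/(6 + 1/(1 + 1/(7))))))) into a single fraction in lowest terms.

a_0 = 3: 3/1
a_1 = 3: 10/3
a_2 = 2: 23/7
a_3 = 2: 56/17
a_4 = 3: 191/58
a_5 = 6: 1202/365
a_6 = 1: 1393/423
a_7 = 7: 10953/3326

10953/3326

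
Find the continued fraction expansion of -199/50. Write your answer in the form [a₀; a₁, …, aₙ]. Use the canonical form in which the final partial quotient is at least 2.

Apply division with remainder until the remainder is 0:
⌊-199/50⌋ = -4, remainder 1
⌊50/1⌋ = 50, remainder 0

[-4; 50]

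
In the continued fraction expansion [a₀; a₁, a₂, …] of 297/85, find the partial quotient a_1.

2

Apply division with remainder until the remainder is 0:
⌊297/85⌋ = 3, remainder 42
⌊85/42⌋ = 2, remainder 1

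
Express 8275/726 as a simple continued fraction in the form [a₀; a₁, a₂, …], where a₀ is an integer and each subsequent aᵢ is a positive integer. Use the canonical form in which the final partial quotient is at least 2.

Apply division with remainder until the remainder is 0:
⌊8275/726⌋ = 11, remainder 289
⌊726/289⌋ = 2, remainder 148
⌊289/148⌋ = 1, remainder 141
⌊148/141⌋ = 1, remainder 7
⌊141/7⌋ = 20, remainder 1
⌊7/1⌋ = 7, remainder 0

[11; 2, 1, 1, 20, 7]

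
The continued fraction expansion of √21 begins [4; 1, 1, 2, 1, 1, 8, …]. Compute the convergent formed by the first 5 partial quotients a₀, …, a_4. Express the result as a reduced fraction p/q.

a_0 = 4: 4/1
a_1 = 1: 5/1
a_2 = 1: 9/2
a_3 = 2: 23/5
a_4 = 1: 32/7

32/7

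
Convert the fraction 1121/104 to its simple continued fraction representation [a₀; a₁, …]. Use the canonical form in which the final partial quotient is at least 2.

1121 ÷ 104 → quotient 10, remainder 81
104 ÷ 81 → quotient 1, remainder 23
81 ÷ 23 → quotient 3, remainder 12
23 ÷ 12 → quotient 1, remainder 11
12 ÷ 11 → quotient 1, remainder 1
11 ÷ 1 → quotient 11, remainder 0

[10; 1, 3, 1, 1, 11]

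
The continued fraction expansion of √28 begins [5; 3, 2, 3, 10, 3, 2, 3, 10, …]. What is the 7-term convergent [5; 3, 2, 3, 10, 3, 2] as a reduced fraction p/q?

Build up convergents one term at a time:
a_0 = 5: 5/1
a_1 = 3: 16/3
a_2 = 2: 37/7
a_3 = 3: 127/24
a_4 = 10: 1307/247
a_5 = 3: 4048/765
a_6 = 2: 9403/1777

9403/1777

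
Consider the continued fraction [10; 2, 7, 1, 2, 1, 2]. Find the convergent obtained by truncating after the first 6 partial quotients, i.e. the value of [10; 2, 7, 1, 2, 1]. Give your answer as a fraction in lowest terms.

691/66

Start with 1.
2 + 1/(1/1) = 2 + 1/1 = 3/1
1 + 1/(3/1) = 1 + 1/3 = 4/3
7 + 1/(4/3) = 7 + 3/4 = 31/4
2 + 1/(31/4) = 2 + 4/31 = 66/31
10 + 1/(66/31) = 10 + 31/66 = 691/66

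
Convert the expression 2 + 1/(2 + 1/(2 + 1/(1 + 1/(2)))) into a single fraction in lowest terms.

46/19

Start with 2.
1 + 1/(2/1) = 1 + 1/2 = 3/2
2 + 1/(3/2) = 2 + 2/3 = 8/3
2 + 1/(8/3) = 2 + 3/8 = 19/8
2 + 1/(19/8) = 2 + 8/19 = 46/19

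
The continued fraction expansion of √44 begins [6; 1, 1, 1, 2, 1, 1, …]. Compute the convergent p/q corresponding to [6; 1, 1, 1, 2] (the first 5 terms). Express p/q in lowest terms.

53/8

Start with 2.
1 + 1/(2/1) = 1 + 1/2 = 3/2
1 + 1/(3/2) = 1 + 2/3 = 5/3
1 + 1/(5/3) = 1 + 3/5 = 8/5
6 + 1/(8/5) = 6 + 5/8 = 53/8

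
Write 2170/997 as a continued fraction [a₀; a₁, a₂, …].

[2; 5, 1, 1, 1, 58]

Apply division with remainder until the remainder is 0:
2170 = 2·997 + 176, so a_0 = 2
997 = 5·176 + 117, so a_1 = 5
176 = 1·117 + 59, so a_2 = 1
117 = 1·59 + 58, so a_3 = 1
59 = 1·58 + 1, so a_4 = 1
58 = 58·1 + 0, so a_5 = 58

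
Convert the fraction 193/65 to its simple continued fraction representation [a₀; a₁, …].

Repeatedly divide and take the remainder:
193 ÷ 65 → quotient 2, remainder 63
65 ÷ 63 → quotient 1, remainder 2
63 ÷ 2 → quotient 31, remainder 1
2 ÷ 1 → quotient 2, remainder 0

[2; 1, 31, 2]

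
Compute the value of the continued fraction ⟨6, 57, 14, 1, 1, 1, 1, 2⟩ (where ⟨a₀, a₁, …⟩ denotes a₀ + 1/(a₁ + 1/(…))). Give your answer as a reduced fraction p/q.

65248/10843

Start with 2.
1 + 1/(2/1) = 1 + 1/2 = 3/2
1 + 1/(3/2) = 1 + 2/3 = 5/3
1 + 1/(5/3) = 1 + 3/5 = 8/5
1 + 1/(8/5) = 1 + 5/8 = 13/8
14 + 1/(13/8) = 14 + 8/13 = 190/13
57 + 1/(190/13) = 57 + 13/190 = 10843/190
6 + 1/(10843/190) = 6 + 190/10843 = 65248/10843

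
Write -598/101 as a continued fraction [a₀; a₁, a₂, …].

Apply division with remainder until the remainder is 0:
-598 = -6·101 + 8, so a_0 = -6
101 = 12·8 + 5, so a_1 = 12
8 = 1·5 + 3, so a_2 = 1
5 = 1·3 + 2, so a_3 = 1
3 = 1·2 + 1, so a_4 = 1
2 = 2·1 + 0, so a_5 = 2

[-6; 12, 1, 1, 1, 2]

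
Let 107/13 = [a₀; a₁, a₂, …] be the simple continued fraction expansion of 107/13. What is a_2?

107 ÷ 13 → quotient 8, remainder 3
13 ÷ 3 → quotient 4, remainder 1
3 ÷ 1 → quotient 3, remainder 0

3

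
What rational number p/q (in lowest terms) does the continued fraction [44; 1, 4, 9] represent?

2061/46

a_0 = 44: 44/1
a_1 = 1: 45/1
a_2 = 4: 224/5
a_3 = 9: 2061/46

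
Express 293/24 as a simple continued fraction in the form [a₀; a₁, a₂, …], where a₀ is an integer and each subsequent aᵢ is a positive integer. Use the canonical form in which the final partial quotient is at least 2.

[12; 4, 1, 4]

⌊293/24⌋ = 12, remainder 5
⌊24/5⌋ = 4, remainder 4
⌊5/4⌋ = 1, remainder 1
⌊4/1⌋ = 4, remainder 0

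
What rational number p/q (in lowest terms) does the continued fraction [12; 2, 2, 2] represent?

149/12

Build up convergents one term at a time:
a_0 = 12: 12/1
a_1 = 2: 25/2
a_2 = 2: 62/5
a_3 = 2: 149/12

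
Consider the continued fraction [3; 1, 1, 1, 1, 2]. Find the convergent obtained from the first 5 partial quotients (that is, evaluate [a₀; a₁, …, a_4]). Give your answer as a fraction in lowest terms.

18/5

Compute successive convergents:
a_0 = 3: 3/1
a_1 = 1: 4/1
a_2 = 1: 7/2
a_3 = 1: 11/3
a_4 = 1: 18/5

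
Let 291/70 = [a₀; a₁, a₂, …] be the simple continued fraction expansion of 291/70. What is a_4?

Repeatedly divide and take the remainder:
⌊291/70⌋ = 4, remainder 11
⌊70/11⌋ = 6, remainder 4
⌊11/4⌋ = 2, remainder 3
⌊4/3⌋ = 1, remainder 1
⌊3/1⌋ = 3, remainder 0

3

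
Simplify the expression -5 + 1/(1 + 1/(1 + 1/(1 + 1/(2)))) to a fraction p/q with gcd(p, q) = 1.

-35/8

Start with 2.
1 + 1/(2/1) = 1 + 1/2 = 3/2
1 + 1/(3/2) = 1 + 2/3 = 5/3
1 + 1/(5/3) = 1 + 3/5 = 8/5
-5 + 1/(8/5) = -5 + 5/8 = -35/8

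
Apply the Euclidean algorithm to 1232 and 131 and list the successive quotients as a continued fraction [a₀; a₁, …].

[9; 2, 2, 8, 3]

1232 ÷ 131 → quotient 9, remainder 53
131 ÷ 53 → quotient 2, remainder 25
53 ÷ 25 → quotient 2, remainder 3
25 ÷ 3 → quotient 8, remainder 1
3 ÷ 1 → quotient 3, remainder 0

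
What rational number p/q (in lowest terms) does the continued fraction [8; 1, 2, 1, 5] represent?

Starting at the tail and folding back:
Start with 5.
1 + 1/(5/1) = 1 + 1/5 = 6/5
2 + 1/(6/5) = 2 + 5/6 = 17/6
1 + 1/(17/6) = 1 + 6/17 = 23/17
8 + 1/(23/17) = 8 + 17/23 = 201/23

201/23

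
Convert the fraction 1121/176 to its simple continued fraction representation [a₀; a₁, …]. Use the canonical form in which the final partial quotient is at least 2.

[6; 2, 1, 2, 2, 2, 1, 2]

Apply division with remainder until the remainder is 0:
⌊1121/176⌋ = 6, remainder 65
⌊176/65⌋ = 2, remainder 46
⌊65/46⌋ = 1, remainder 19
⌊46/19⌋ = 2, remainder 8
⌊19/8⌋ = 2, remainder 3
⌊8/3⌋ = 2, remainder 2
⌊3/2⌋ = 1, remainder 1
⌊2/1⌋ = 2, remainder 0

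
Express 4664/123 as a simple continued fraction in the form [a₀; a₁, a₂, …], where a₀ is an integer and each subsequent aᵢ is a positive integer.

[37; 1, 11, 3, 3]

⌊4664/123⌋ = 37, remainder 113
⌊123/113⌋ = 1, remainder 10
⌊113/10⌋ = 11, remainder 3
⌊10/3⌋ = 3, remainder 1
⌊3/1⌋ = 3, remainder 0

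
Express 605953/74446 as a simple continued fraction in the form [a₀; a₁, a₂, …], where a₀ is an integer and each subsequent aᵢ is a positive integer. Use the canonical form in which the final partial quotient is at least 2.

[8; 7, 5, 1, 13, 2, 8, 7]

Repeatedly divide and take the remainder:
605953 = 8·74446 + 10385, so a_0 = 8
74446 = 7·10385 + 1751, so a_1 = 7
10385 = 5·1751 + 1630, so a_2 = 5
1751 = 1·1630 + 121, so a_3 = 1
1630 = 13·121 + 57, so a_4 = 13
121 = 2·57 + 7, so a_5 = 2
57 = 8·7 + 1, so a_6 = 8
7 = 7·1 + 0, so a_7 = 7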